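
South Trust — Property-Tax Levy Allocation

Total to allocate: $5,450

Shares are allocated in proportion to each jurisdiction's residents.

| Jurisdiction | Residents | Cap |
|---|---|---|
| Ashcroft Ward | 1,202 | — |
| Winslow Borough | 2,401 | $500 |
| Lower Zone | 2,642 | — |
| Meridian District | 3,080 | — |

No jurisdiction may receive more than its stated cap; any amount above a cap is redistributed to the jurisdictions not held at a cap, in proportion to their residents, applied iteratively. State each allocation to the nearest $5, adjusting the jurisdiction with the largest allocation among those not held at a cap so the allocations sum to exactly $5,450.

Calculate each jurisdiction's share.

Ashcroft Ward: $860; Winslow Borough: $500; Lower Zone: $1,890; Meridian District: $2,200

Sum of residents: 9,325.
Proportional shares (ignoring caps): Ashcroft Ward 702.51; Winslow Borough 1,403.27; Lower Zone 1,544.12; Meridian District 1,800.11.
Cap binds for Winslow Borough ($500); remaining pool $4,950 reallocated over remaining residents 6,924.
Remaining shares: Ashcroft Ward 859.32 → $860; Lower Zone 1,888.78 → $1,890; Meridian District 2,201.91 → $2,200.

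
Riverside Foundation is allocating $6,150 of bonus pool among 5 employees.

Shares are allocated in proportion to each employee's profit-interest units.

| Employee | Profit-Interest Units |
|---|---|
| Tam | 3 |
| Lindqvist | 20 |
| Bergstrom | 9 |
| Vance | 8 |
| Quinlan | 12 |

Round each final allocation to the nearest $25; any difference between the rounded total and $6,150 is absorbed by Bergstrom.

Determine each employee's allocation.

Sum of profit-interest units: 52.
Unrounded shares: Tam 3/52 × $6,150 = 354.81; Lindqvist 20/52 × $6,150 = 2,365.38; Bergstrom 9/52 × $6,150 = 1,064.42; Vance 8/52 × $6,150 = 946.15; Quinlan 12/52 × $6,150 = 1,419.23.
After rounding ($25): Tam $350; Lindqvist $2,375; Bergstrom $1,075; Vance $950; Quinlan $1,425. Sum = $6,175.
Difference $6,150 − $6,175 = −$25 applied to Bergstrom: Bergstrom becomes $1,050.

Tam: $350 · Lindqvist: $2,375 · Bergstrom: $1,050 · Vance: $950 · Quinlan: $1,425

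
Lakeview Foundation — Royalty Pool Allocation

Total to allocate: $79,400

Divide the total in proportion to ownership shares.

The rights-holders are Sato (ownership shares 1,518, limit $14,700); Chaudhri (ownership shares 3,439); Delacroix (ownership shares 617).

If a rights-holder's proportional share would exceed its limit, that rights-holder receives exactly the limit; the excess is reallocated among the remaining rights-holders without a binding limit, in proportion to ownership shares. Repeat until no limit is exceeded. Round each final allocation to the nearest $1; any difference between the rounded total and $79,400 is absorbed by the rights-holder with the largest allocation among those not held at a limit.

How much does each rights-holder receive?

Sum of ownership shares: 5,574.
Pro-rata shares before constraints: Sato 21,623.47; Chaudhri 48,987.55; Delacroix 8,788.98.
Held at cap: Sato ($14,700); balance $64,700 reallocated over remaining ownership shares 4,056.
Redistributed shares: Chaudhri 54,857.82 → $54,858; Delacroix 9,842.18 → $9,842.

Sato: $14,700; Chaudhri: $54,858; Delacroix: $9,842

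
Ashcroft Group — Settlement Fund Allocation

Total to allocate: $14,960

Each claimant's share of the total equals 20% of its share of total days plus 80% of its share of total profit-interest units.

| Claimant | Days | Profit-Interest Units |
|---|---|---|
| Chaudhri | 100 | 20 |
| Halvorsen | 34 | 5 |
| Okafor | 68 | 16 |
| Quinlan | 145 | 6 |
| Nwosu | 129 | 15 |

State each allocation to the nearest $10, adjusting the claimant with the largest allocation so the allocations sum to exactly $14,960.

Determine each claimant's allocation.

Totals — days 476, profit-interest units 62.
Blended shares (20% days + 80% profit-interest units): Chaudhri 0.3001; Halvorsen 0.0788; Okafor 0.2350; Quinlan 0.1383; Nwosu 0.2478.
Unrounded shares: Chaudhri 4,489.22; Halvorsen 1,178.88; Okafor 3,515.94; Quinlan 2,069.62; Nwosu 3,706.34.
At nearest $10: Chaudhri $4,490; Halvorsen $1,180; Okafor $3,520; Quinlan $2,070; Nwosu $3,710. Sum = $14,970.
Difference $14,960 − $14,970 = −$10 applied to largest allocation (Chaudhri): Chaudhri becomes $4,480.

Chaudhri: $4,480 | Halvorsen: $1,180 | Okafor: $3,520 | Quinlan: $2,070 | Nwosu: $3,710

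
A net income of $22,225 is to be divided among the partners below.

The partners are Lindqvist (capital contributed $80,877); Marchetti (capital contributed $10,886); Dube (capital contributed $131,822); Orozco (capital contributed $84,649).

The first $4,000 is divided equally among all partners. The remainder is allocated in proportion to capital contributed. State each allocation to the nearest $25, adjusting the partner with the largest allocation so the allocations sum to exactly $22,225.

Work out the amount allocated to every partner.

Lindqvist: $5,775 · Marchetti: $1,650 · Dube: $8,800 · Orozco: $6,000

$4,000 shared equally gives $1,000 per partner.
Remainder $18,225 by capital contributed (total 308,234): Lindqvist 4,782.03 → $4,775; Marchetti 643.66 → $650; Dube 7,794.26 → $7,800; Orozco 5,005.05 → $5,000.
Totals: Lindqvist $1,000 + $4,775 = $5,775; Marchetti $1,000 + $650 = $1,650; Dube $1,000 + $7,800 = $8,800; Orozco $1,000 + $5,000 = $6,000.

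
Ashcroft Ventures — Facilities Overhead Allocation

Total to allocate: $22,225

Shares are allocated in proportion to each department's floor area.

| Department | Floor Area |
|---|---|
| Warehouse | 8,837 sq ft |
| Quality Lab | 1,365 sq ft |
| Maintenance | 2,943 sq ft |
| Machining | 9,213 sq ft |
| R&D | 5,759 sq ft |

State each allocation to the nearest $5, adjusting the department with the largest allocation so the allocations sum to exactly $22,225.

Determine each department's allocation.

Warehouse: $6,985 | Quality Lab: $1,080 | Maintenance: $2,325 | Machining: $7,285 | R&D: $4,550

Sum of floor area: 28,117.
Unrounded shares: Warehouse 8,837/28,117 × $22,225 = 6,985.18; Quality Lab 1,365/28,117 × $22,225 = 1,078.96; Maintenance 2,943/28,117 × $22,225 = 2,326.29; Machining 9,213/28,117 × $22,225 = 7,282.39; R&D 5,759/28,117 × $22,225 = 4,552.18.
At nearest $5: Warehouse $6,985; Quality Lab $1,080; Maintenance $2,325; Machining $7,280; R&D $4,550. Sum = $22,220.
Difference $22,225 − $22,220 = +$5 applied to largest allocation (Machining): Machining becomes $7,285.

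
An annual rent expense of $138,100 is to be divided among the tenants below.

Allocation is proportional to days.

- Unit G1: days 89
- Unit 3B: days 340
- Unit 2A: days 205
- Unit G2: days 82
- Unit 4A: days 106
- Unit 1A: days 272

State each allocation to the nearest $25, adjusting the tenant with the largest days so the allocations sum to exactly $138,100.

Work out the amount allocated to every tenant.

Unit G1: $11,225 | Unit 3B: $42,950 | Unit 2A: $25,875 | Unit G2: $10,350 | Unit 4A: $13,375 | Unit 1A: $34,325

Total days = 1,094.
Proportional shares: Unit G1 89/1,094 × $138,100 = 11,234.83; Unit 3B 340/1,094 × $138,100 = 42,919.56; Unit 2A 205/1,094 × $138,100 = 25,877.97; Unit G2 82/1,094 × $138,100 = 10,351.19; Unit 4A 106/1,094 × $138,100 = 13,380.80; Unit 1A 272/1,094 × $138,100 = 34,335.65.
After rounding ($25): Unit G1 $11,225; Unit 3B $42,925; Unit 2A $25,875; Unit G2 $10,350; Unit 4A $13,375; Unit 1A $34,325. Sum = $138,075.
Difference $138,100 − $138,075 = +$25 applied to largest days (Unit 3B): Unit 3B becomes $42,950.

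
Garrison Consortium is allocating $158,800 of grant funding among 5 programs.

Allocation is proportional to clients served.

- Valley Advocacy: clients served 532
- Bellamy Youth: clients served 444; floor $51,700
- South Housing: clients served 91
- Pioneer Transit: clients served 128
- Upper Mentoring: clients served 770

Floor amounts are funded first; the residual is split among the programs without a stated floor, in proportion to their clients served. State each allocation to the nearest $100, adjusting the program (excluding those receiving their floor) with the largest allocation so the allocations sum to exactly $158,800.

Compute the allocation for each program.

Fund the minimums — Bellamy Youth $51,700. Balance $107,100.
Balance split over remaining clients served 1,521: Valley Advocacy 37,460.36 → $37,500; South Housing 6,407.69 → $6,400; Pioneer Transit 9,013.02 → $9,000; Upper Mentoring 54,218.93 → $54,200.

Valley Advocacy: $37,500 | Bellamy Youth: $51,700 | South Housing: $6,400 | Pioneer Transit: $9,000 | Upper Mentoring: $54,200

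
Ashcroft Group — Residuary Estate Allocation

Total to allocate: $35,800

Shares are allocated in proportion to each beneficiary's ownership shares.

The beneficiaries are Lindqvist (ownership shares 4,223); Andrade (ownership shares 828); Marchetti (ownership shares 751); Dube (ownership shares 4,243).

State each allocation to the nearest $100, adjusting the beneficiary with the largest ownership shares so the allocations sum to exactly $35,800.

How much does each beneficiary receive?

Lindqvist: $15,100; Andrade: $3,000; Marchetti: $2,700; Dube: $15,000

Ownership shares total: 10,045.
Proportional shares: Lindqvist 4,223/10,045 × $35,800 = 15,050.61; Andrade 828/10,045 × $35,800 = 2,950.96; Marchetti 751/10,045 × $35,800 = 2,676.54; Dube 4,243/10,045 × $35,800 = 15,121.89.
At nearest $100: Lindqvist $15,100; Andrade $3,000; Marchetti $2,700; Dube $15,100. Sum = $35,900.
Difference $35,800 − $35,900 = −$100 applied to largest ownership shares (Dube): Dube becomes $15,000.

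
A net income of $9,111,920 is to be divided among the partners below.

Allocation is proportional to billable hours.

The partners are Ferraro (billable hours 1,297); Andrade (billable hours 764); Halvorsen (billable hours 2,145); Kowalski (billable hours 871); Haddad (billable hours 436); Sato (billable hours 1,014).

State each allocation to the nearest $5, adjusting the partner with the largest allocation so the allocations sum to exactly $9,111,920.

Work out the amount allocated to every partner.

Combined billable hours = 6,527.
Raw shares: Ferraro 1,297/6,527 × $9,111,920 = 1,810,657.31; Andrade 764/6,527 × $9,111,920 = 1,066,570.69; Halvorsen 2,145/6,527 × $9,111,920 = 2,994,494.93; Kowalski 871/6,527 × $9,111,920 = 1,215,946.43; Haddad 436/6,527 × $9,111,920 = 608,671.23; Sato 1,014/6,527 × $9,111,920 = 1,415,579.42.
At nearest $5: Ferraro $1,810,655; Andrade $1,066,570; Halvorsen $2,994,495; Kowalski $1,215,945; Haddad $608,670; Sato $1,415,580. Sum = $9,111,915.
Difference $9,111,920 − $9,111,915 = +$5 applied to largest allocation (Halvorsen): Halvorsen becomes $2,994,500.

Ferraro: $1,810,655 · Andrade: $1,066,570 · Halvorsen: $2,994,500 · Kowalski: $1,215,945 · Haddad: $608,670 · Sato: $1,415,580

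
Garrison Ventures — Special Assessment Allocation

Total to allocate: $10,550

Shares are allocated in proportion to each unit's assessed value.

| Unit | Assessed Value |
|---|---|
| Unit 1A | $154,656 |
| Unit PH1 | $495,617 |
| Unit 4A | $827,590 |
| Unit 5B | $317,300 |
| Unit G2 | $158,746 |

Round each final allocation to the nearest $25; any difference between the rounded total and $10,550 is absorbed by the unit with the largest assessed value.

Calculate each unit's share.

Sum of assessed value: 154,656 + 495,617 + 827,590 + 317,300 + 158,746 = 1,953,909.
Unrounded shares: Unit 1A 835.05; Unit PH1 2,676.05; Unit 4A 4,468.52; Unit 5B 1,713.24; Unit G2 857.14.
At nearest $25: Unit 1A $825; Unit PH1 $2,675; Unit 4A $4,475; Unit 5B $1,725; Unit G2 $850. Sum = $10,550.
No rounding difference to absorb.

Unit 1A: $825; Unit PH1: $2,675; Unit 4A: $4,475; Unit 5B: $1,725; Unit G2: $850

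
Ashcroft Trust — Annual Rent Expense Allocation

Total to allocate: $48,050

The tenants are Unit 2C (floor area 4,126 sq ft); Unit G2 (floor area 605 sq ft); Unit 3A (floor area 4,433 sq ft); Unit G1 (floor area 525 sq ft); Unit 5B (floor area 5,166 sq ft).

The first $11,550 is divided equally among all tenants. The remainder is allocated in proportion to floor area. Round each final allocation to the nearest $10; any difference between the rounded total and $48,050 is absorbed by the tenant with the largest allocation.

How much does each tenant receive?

Equal tier: $11,550 ÷ 5 = $2,310 apiece.
Remainder $36,500 by floor area (total 14,855): Unit 2C 10,137.93 → $10,140; Unit G2 1,486.54 → $1,490; Unit 3A 10,892.26 → $10,890; Unit G1 1,289.97 → $1,290; Unit 5B 12,693.30 → $12,690.
Totals: Unit 2C $2,310 + $10,140 = $12,450; Unit G2 $2,310 + $1,490 = $3,800; Unit 3A $2,310 + $10,890 = $13,200; Unit G1 $2,310 + $1,290 = $3,600; Unit 5B $2,310 + $12,690 = $15,000.

Unit 2C: $12,450 · Unit G2: $3,800 · Unit 3A: $13,200 · Unit G1: $3,600 · Unit 5B: $15,000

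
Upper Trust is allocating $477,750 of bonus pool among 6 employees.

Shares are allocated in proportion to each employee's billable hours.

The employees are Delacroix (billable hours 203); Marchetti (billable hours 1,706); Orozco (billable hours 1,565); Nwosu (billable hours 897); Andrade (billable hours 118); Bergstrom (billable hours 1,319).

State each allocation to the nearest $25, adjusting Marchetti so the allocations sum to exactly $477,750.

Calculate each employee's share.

Delacroix: $16,700 · Marchetti: $140,350 · Orozco: $128,725 · Nwosu: $73,775 · Andrade: $9,700 · Bergstrom: $108,500

Total billable hours = 5,808.
Proportional shares: Delacroix 203/5,808 × $477,750 = 16,698.22; Marchetti 1,706/5,808 × $477,750 = 140,330.84; Orozco 1,565/5,808 × $477,750 = 128,732.57; Nwosu 897/5,808 × $477,750 = 73,784.74; Andrade 118/5,808 × $477,750 = 9,706.35; Bergstrom 1,319/5,808 × $477,750 = 108,497.29.
At nearest $25: Delacroix $16,700; Marchetti $140,325; Orozco $128,725; Nwosu $73,775; Andrade $9,700; Bergstrom $108,500. Sum = $477,725.
Difference $477,750 − $477,725 = +$25 applied to Marchetti: Marchetti becomes $140,350.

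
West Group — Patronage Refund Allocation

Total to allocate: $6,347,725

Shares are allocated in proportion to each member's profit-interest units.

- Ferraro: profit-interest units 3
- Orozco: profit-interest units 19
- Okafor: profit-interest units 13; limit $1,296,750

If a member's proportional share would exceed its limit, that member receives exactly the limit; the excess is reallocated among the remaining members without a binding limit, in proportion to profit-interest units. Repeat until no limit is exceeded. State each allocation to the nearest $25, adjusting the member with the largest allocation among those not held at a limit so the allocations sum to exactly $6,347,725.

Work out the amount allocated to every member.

Ferraro: $688,775 · Orozco: $4,362,200 · Okafor: $1,296,750

Combined profit-interest units = 35.
Unconstrained shares: Ferraro 544,090.71; Orozco 3,445,907.86; Okafor 2,357,726.43.
Capped: Okafor ($1,296,750); balance $5,050,975 reallocated over remaining profit-interest units 22.
Shares after redistribution: Ferraro 688,769.32 → $688,775; Orozco 4,362,205.68 → $4,362,200.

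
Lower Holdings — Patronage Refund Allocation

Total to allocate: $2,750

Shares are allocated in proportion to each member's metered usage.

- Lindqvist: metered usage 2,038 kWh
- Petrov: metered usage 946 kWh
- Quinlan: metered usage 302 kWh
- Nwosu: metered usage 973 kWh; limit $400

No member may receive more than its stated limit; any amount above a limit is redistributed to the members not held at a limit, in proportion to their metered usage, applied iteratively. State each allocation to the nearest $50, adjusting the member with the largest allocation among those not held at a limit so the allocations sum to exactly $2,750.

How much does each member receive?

Lindqvist: $1,450; Petrov: $700; Quinlan: $200; Nwosu: $400

Sum of metered usage: 4,259.
Proportional shares (ignoring caps): Lindqvist 1,315.92; Petrov 610.82; Quinlan 195.00; Nwosu 628.26.
Held at cap: Nwosu ($400); balance $2,350 reallocated over remaining metered usage 3,286.
Redistributed shares: Lindqvist 1,457.49 → $1,450; Petrov 676.54 → $700; Quinlan 215.98 → $200.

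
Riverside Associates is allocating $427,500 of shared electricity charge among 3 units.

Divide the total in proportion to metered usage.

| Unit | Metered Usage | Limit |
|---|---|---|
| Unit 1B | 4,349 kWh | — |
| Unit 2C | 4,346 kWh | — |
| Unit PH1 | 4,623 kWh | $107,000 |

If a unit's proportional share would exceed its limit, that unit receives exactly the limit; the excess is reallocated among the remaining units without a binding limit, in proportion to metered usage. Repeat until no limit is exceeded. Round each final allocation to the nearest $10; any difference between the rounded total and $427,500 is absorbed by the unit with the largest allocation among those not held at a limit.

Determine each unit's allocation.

Sum of metered usage: 13,318.
Pro-rata shares before constraints: Unit 1B 139,600.35; Unit 2C 139,504.05; Unit PH1 148,395.59.
Capped: Unit PH1 ($107,000); remaining pool $320,500 reallocated over remaining metered usage 8,695.
Shares after redistribution: Unit 1B 160,305.29 → $160,310; Unit 2C 160,194.71 → $160,190.

Unit 1B: $160,310 · Unit 2C: $160,190 · Unit PH1: $107,000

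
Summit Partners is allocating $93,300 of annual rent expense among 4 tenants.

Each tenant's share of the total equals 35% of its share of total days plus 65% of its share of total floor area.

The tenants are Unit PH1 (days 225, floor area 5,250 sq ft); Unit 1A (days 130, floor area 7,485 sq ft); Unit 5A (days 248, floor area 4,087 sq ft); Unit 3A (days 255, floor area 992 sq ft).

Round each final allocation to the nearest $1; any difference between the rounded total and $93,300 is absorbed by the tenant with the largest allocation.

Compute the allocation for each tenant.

Unit PH1: $26,436 | Unit 1A: $30,430 | Unit 5A: $23,352 | Unit 3A: $13,082

Totals — days 858, floor area 17,814.
Combined weights (35% days + 65% floor area): Unit PH1 0.2833; Unit 1A 0.3261; Unit 5A 0.2503; Unit 3A 0.1402.
Raw shares: Unit PH1 26,436.18; Unit 1A 30,429.25; Unit 5A 23,352.30; Unit 3A 13,082.27.
At nearest $1: Unit PH1 $26,436; Unit 1A $30,429; Unit 5A $23,352; Unit 3A $13,082. Sum = $93,299.
Difference $93,300 − $93,299 = +$1 applied to largest allocation (Unit 1A): Unit 1A becomes $30,430.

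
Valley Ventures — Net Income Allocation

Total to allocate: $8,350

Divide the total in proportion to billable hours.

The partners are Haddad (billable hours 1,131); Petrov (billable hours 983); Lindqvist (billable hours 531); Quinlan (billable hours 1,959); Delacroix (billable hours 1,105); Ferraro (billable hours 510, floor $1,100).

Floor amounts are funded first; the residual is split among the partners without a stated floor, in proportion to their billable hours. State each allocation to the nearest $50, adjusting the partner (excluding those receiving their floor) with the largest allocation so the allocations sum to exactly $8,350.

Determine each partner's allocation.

Minimums first: Ferraro $1,100. Remaining pool $7,250.
Remaining pool split over remaining billable hours 5,709: Haddad 1,436.28 → $1,450; Petrov 1,248.34 → $1,250; Lindqvist 674.33 → $650; Quinlan 2,487.78 → $2,500; Delacroix 1,403.27 → $1,400.

Haddad: $1,450; Petrov: $1,250; Lindqvist: $650; Quinlan: $2,500; Delacroix: $1,400; Ferraro: $1,100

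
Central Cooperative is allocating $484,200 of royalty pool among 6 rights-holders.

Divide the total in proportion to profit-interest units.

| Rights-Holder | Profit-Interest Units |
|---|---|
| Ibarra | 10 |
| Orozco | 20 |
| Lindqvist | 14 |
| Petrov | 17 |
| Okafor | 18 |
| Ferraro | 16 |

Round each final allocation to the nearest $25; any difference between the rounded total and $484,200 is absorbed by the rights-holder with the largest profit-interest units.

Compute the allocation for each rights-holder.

Ibarra: $50,975; Orozco: $101,925; Lindqvist: $71,350; Petrov: $86,650; Okafor: $91,750; Ferraro: $81,550

Profit-interest units total: 10 + 20 + 14 + 17 + 18 + 16 = 95.
Proportional shares: Ibarra 50,968.42; Orozco 101,936.84; Lindqvist 71,355.79; Petrov 86,646.32; Okafor 91,743.16; Ferraro 81,549.47.
Rounded to nearest $25: Ibarra $50,975; Orozco $101,925; Lindqvist $71,350; Petrov $86,650; Okafor $91,750; Ferraro $81,550. Sum = $484,200.
Sum already equals the total — no adjustment.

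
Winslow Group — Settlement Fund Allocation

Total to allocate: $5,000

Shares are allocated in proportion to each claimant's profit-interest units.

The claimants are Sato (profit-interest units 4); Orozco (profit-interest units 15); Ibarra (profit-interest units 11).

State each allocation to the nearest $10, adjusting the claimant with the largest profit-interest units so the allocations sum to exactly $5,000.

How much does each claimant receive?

Sato: $670 | Orozco: $2,500 | Ibarra: $1,830

Profit-interest units total: 4 + 15 + 11 = 30.
Unrounded shares: Sato 666.67; Orozco 2,500.00; Ibarra 1,833.33.
At nearest $10: Sato $670; Orozco $2,500; Ibarra $1,830. Sum = $5,000.
No rounding difference to absorb.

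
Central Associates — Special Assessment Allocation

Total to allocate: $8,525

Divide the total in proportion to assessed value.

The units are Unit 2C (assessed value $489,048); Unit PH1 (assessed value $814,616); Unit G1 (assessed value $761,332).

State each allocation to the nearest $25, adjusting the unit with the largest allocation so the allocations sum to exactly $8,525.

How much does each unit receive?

Combined assessed value = 2,064,996.
Pro-rata amounts: Unit 2C 489,048/2,064,996 × $8,525 = 2,018.96; Unit PH1 814,616/2,064,996 × $8,525 = 3,363.01; Unit G1 761,332/2,064,996 × $8,525 = 3,143.04.
At nearest $25: Unit 2C $2,025; Unit PH1 $3,375; Unit G1 $3,150. Sum = $8,550.
Difference $8,525 − $8,550 = −$25 applied to largest allocation (Unit PH1): Unit PH1 becomes $3,350.

Unit 2C: $2,025 | Unit PH1: $3,350 | Unit G1: $3,150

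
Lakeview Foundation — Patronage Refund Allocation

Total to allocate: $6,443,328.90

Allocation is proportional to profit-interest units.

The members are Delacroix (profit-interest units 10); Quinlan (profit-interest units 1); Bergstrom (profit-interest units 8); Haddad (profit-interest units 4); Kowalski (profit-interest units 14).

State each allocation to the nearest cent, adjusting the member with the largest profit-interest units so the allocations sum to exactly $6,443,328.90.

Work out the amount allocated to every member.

Combined profit-interest units = 10 + 1 + 8 + 4 + 14 = 37.
Unrounded shares: Delacroix 1,741,440.2432; Quinlan 174,144.0243; Bergstrom 1,393,152.1946; Haddad 696,576.0973; Kowalski 2,438,016.3405.
After rounding (cent): Delacroix $1,741,440.24; Quinlan $174,144.02; Bergstrom $1,393,152.19; Haddad $696,576.10; Kowalski $2,438,016.34. Sum = $6,443,328.89.
Difference $6,443,328.90 − $6,443,328.89 = +$0.01 applied to largest profit-interest units (Kowalski): Kowalski becomes $2,438,016.35.

Delacroix: $1,741,440.24; Quinlan: $174,144.02; Bergstrom: $1,393,152.19; Haddad: $696,576.10; Kowalski: $2,438,016.35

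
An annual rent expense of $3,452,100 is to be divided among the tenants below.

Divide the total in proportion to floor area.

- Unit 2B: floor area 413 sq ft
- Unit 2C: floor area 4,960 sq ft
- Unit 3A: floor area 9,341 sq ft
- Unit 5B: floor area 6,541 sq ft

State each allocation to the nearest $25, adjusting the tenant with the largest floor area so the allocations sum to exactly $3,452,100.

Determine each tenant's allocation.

Unit 2B: $67,075 | Unit 2C: $805,575 | Unit 3A: $1,517,100 | Unit 5B: $1,062,350

Sum of floor area: 413 + 4,960 + 9,341 + 6,541 = 21,255.
Proportional shares: Unit 2B 67,076.80; Unit 2C 805,571.21; Unit 3A 1,517,104.97; Unit 5B 1,062,347.03.
After rounding ($25): Unit 2B $67,075; Unit 2C $805,575; Unit 3A $1,517,100; Unit 5B $1,062,350. Sum = $3,452,100.
Rounded total matches; no reconciliation needed.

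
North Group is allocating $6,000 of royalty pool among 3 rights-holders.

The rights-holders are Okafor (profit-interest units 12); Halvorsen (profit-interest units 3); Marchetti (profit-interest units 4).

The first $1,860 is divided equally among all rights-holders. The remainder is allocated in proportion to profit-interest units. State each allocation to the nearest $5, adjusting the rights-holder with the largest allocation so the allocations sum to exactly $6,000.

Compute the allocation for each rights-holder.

$1,860 shared equally gives $620 per rights-holder.
Remainder $4,140 by profit-interest units (total 19): Okafor 2,614.74 → $2,615; Halvorsen 653.68 → $655; Marchetti 871.58 → $870.
Totals: Okafor $620 + $2,615 = $3,235; Halvorsen $620 + $655 = $1,275; Marchetti $620 + $870 = $1,490.

Okafor: $3,235 | Halvorsen: $1,275 | Marchetti: $1,490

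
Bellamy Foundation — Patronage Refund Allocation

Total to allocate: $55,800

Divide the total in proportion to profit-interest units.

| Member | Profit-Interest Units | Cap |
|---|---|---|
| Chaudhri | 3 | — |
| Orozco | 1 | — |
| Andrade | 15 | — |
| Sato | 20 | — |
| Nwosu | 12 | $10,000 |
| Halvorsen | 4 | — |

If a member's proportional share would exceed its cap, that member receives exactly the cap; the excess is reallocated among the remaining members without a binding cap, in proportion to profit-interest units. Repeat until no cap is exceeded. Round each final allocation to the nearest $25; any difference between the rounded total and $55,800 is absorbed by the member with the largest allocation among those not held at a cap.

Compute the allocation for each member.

Chaudhri: $3,200 | Orozco: $1,075 | Andrade: $15,975 | Sato: $21,300 | Nwosu: $10,000 | Halvorsen: $4,250

Combined profit-interest units = 55.
Proportional shares (ignoring caps): Chaudhri 3,043.64; Orozco 1,014.55; Andrade 15,218.18; Sato 20,290.91; Nwosu 12,174.55; Halvorsen 4,058.18.
Held at cap: Nwosu ($10,000); balance $45,800 reallocated over remaining profit-interest units 43.
Shares after redistribution: Chaudhri 3,195.35 → $3,200; Orozco 1,065.12 → $1,075; Andrade 15,976.74 → $15,975; Sato 21,302.33 → $21,300; Halvorsen 4,260.47 → $4,250.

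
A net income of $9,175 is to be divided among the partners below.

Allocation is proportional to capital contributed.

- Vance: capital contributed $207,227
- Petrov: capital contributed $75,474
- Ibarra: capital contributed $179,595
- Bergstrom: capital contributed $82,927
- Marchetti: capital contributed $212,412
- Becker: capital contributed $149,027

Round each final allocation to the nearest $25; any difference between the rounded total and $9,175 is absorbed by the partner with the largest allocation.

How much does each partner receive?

Vance: $2,100 · Petrov: $775 · Ibarra: $1,825 · Bergstrom: $850 · Marchetti: $2,125 · Becker: $1,500

Combined capital contributed = 906,662.
Pro-rata amounts: Vance 207,227/906,662 × $9,175 = 2,097.04; Petrov 75,474/906,662 × $9,175 = 763.76; Ibarra 179,595/906,662 × $9,175 = 1,817.42; Bergstrom 82,927/906,662 × $9,175 = 839.18; Marchetti 212,412/906,662 × $9,175 = 2,149.51; Becker 149,027/906,662 × $9,175 = 1,508.08.
At nearest $25: Vance $2,100; Petrov $775; Ibarra $1,825; Bergstrom $850; Marchetti $2,150; Becker $1,500. Sum = $9,200.
Difference $9,175 − $9,200 = −$25 applied to largest allocation (Marchetti): Marchetti becomes $2,125.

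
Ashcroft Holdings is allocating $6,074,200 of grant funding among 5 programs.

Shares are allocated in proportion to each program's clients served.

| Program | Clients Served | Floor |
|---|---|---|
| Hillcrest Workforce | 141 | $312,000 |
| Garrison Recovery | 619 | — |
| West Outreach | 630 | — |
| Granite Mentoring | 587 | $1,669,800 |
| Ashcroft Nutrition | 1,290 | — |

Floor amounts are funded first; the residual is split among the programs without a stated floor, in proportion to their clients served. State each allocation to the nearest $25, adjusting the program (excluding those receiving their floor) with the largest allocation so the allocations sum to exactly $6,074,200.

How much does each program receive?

Hillcrest Workforce: $312,000 · Garrison Recovery: $997,725 · West Outreach: $1,015,450 · Granite Mentoring: $1,669,800 · Ashcroft Nutrition: $2,079,225

Guaranteed amounts: Hillcrest Workforce $312,000; Granite Mentoring $1,669,800. Remaining pool $4,092,400.
Remaining pool split over remaining clients served 2,539: Garrison Recovery 997,713.90 → $997,725; West Outreach 1,015,443.88 → $1,015,450; Ashcroft Nutrition 2,079,242.22 → $2,079,250.
Rounding difference −$25 applied to Ashcroft Nutrition → $2,079,225.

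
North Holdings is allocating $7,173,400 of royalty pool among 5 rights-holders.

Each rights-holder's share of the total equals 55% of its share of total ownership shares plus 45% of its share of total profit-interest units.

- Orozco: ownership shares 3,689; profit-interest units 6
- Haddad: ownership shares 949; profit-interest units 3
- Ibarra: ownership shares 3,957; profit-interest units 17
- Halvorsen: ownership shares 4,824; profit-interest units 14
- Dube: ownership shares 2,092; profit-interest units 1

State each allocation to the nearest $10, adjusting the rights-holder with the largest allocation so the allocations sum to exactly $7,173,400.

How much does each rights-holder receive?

Ownership shares total 15,511; profit-interest units total 41.
Combined weights (55% ownership shares + 45% profit-interest units): Orozco 0.1967; Haddad 0.0666; Ibarra 0.3269; Halvorsen 0.3247; Dube 0.0852.
Raw shares: Orozco 1,410,726.78; Haddad 477,584.47; Ibarra 2,344,951.95; Halvorsen 2,329,284.31; Dube 610,852.49.
After rounding ($10): Orozco $1,410,730; Haddad $477,580; Ibarra $2,344,950; Halvorsen $2,329,280; Dube $610,850. Sum = $7,173,390.
Difference $7,173,400 − $7,173,390 = +$10 applied to largest allocation (Ibarra): Ibarra becomes $2,344,960.

Orozco: $1,410,730 · Haddad: $477,580 · Ibarra: $2,344,960 · Halvorsen: $2,329,280 · Dube: $610,850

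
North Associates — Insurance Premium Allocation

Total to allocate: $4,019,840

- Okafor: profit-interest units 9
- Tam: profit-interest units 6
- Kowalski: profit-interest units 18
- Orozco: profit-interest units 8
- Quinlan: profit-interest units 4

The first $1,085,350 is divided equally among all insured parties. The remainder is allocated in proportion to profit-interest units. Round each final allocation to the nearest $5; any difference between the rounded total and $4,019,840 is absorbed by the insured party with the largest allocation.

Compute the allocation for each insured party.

First tranche $1,085,350 split equally: $217,070 each.
Remainder $2,934,490 by profit-interest units (total 45): Okafor 586,898.00 → $586,900; Tam 391,265.33 → $391,265; Kowalski 1,173,796.00 → $1,173,795; Orozco 521,687.11 → $521,685; Quinlan 260,843.56 → $260,845.
Totals: Okafor $217,070 + $586,900 = $803,970; Tam $217,070 + $391,265 = $608,335; Kowalski $217,070 + $1,173,795 = $1,390,865; Orozco $217,070 + $521,685 = $738,755; Quinlan $217,070 + $260,845 = $477,915.

Okafor: $803,970 · Tam: $608,335 · Kowalski: $1,390,865 · Orozco: $738,755 · Quinlan: $477,915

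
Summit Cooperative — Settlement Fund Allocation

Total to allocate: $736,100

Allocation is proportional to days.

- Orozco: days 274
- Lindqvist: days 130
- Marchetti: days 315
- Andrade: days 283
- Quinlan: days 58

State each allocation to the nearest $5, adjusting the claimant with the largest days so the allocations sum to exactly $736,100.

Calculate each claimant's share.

Combined days = 274 + 130 + 315 + 283 + 58 = 1,060.
Unrounded shares: Orozco 190,274.91; Lindqvist 90,276.42; Marchetti 218,746.70; Andrade 196,524.81; Quinlan 40,277.17.
At nearest $5: Orozco $190,275; Lindqvist $90,275; Marchetti $218,745; Andrade $196,525; Quinlan $40,275. Sum = $736,095.
Difference $736,100 − $736,095 = +$5 applied to largest days (Marchetti): Marchetti becomes $218,750.

Orozco: $190,275 | Lindqvist: $90,275 | Marchetti: $218,750 | Andrade: $196,525 | Quinlan: $40,275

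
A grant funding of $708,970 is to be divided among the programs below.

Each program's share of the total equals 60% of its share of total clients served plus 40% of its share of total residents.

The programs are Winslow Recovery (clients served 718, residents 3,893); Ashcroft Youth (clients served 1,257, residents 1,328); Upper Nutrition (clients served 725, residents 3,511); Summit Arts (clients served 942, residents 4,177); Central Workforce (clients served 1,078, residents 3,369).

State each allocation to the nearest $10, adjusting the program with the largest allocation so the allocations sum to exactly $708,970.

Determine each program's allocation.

Clients served total 4,720; residents total 16,278.
Combined weights (60% clients served + 40% residents): Winslow Recovery 0.1869; Ashcroft Youth 0.1924; Upper Nutrition 0.1784; Summit Arts 0.2224; Central Workforce 0.2198.
Raw shares: Winslow Recovery 132,530.63; Ashcroft Youth 136,420.81; Upper Nutrition 126,506.46; Summit Arts 157,665.97; Central Workforce 155,846.13.
After rounding ($10): Winslow Recovery $132,530; Ashcroft Youth $136,420; Upper Nutrition $126,510; Summit Arts $157,670; Central Workforce $155,850. Sum = $708,980.
Difference $708,970 − $708,980 = −$10 applied to largest allocation (Summit Arts): Summit Arts becomes $157,660.

Winslow Recovery: $132,530 | Ashcroft Youth: $136,420 | Upper Nutrition: $126,510 | Summit Arts: $157,660 | Central Workforce: $155,850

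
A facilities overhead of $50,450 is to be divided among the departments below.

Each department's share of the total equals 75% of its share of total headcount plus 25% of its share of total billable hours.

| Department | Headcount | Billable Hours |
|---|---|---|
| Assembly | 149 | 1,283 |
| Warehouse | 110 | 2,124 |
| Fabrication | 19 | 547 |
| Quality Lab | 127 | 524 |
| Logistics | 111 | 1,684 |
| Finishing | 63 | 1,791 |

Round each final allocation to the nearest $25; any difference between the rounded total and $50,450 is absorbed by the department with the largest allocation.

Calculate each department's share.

Assembly: $11,800 | Warehouse: $10,550 | Fabrication: $2,100 | Quality Lab: $9,125 | Logistics: $9,925 | Finishing: $6,950

Headcount total 579; billable hours total 7,953.
Composite weights (75% headcount + 25% billable hours): Assembly 0.2333; Warehouse 0.2093; Fabrication 0.0418; Quality Lab 0.1810; Logistics 0.1967; Finishing 0.1379.
Unrounded shares: Assembly 11,771.79; Warehouse 10,556.88; Fabrication 2,109.12; Quality Lab 9,130.42; Logistics 9,924.44; Finishing 6,957.34.
Rounded to nearest $25: Assembly $11,775; Warehouse $10,550; Fabrication $2,100; Quality Lab $9,125; Logistics $9,925; Finishing $6,950. Sum = $50,425.
Difference $50,450 − $50,425 = +$25 applied to largest allocation (Assembly): Assembly becomes $11,800.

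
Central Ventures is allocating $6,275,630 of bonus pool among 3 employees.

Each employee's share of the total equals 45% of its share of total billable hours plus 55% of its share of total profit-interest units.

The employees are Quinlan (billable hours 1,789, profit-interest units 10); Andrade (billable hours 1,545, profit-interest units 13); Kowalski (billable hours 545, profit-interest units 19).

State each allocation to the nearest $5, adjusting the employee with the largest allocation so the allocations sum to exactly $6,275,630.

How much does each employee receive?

Quinlan: $2,124,255 · Andrade: $2,193,160 · Kowalski: $1,958,215

Totals — billable hours 3,879, profit-interest units 42.
Blended shares (45% billable hours + 55% profit-interest units): Quinlan 0.3385; Andrade 0.3495; Kowalski 0.3120.
Unrounded shares: Quinlan 2,124,256.73; Andrade 2,193,159.69; Kowalski 1,958,213.58.
Rounded to nearest $5: Quinlan $2,124,255; Andrade $2,193,160; Kowalski $1,958,215. Sum = $6,275,630.
No rounding difference to absorb.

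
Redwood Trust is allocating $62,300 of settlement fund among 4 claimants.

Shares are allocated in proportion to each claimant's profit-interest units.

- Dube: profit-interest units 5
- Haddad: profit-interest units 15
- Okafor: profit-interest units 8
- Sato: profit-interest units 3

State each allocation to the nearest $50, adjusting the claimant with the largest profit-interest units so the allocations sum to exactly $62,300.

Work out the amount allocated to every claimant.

Dube: $10,050 | Haddad: $30,100 | Okafor: $16,100 | Sato: $6,050

Combined profit-interest units = 31.
Pro-rata amounts: Dube 5/31 × $62,300 = 10,048.39; Haddad 15/31 × $62,300 = 30,145.16; Okafor 8/31 × $62,300 = 16,077.42; Sato 3/31 × $62,300 = 6,029.03.
Rounded to nearest $50: Dube $10,050; Haddad $30,150; Okafor $16,100; Sato $6,050. Sum = $62,350.
Difference $62,300 − $62,350 = −$50 applied to largest profit-interest units (Haddad): Haddad becomes $30,100.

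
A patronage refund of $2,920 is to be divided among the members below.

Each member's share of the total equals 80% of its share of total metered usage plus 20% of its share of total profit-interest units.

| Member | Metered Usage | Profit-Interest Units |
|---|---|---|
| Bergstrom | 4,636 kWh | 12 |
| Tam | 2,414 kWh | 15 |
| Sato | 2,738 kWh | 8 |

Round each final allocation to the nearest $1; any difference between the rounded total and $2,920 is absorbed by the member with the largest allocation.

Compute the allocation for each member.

Totals — metered usage 9,788, profit-interest units 35.
Blended shares (80% metered usage + 20% profit-interest units): Bergstrom 0.4475; Tam 0.2830; Sato 0.2695.
Unrounded shares: Bergstrom 1,306.65; Tam 826.41; Sato 786.94.
After rounding ($1): Bergstrom $1,307; Tam $826; Sato $787. Sum = $2,920.
Rounded total matches; no reconciliation needed.

Bergstrom: $1,307; Tam: $826; Sato: $787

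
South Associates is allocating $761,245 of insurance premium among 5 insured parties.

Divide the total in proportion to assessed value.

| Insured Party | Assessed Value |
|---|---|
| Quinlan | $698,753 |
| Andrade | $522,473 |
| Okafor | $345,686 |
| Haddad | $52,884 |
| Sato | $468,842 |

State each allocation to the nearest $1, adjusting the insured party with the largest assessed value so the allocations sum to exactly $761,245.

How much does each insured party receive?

Sum of assessed value: 2,088,638.
Proportional shares: Quinlan 698,753/2,088,638 × $761,245 = 254,674.21; Andrade 522,473/2,088,638 × $761,245 = 190,425.51; Okafor 345,686/2,088,638 × $761,245 = 125,992.03; Haddad 52,884/2,088,638 × $761,245 = 19,274.61; Sato 468,842/2,088,638 × $761,245 = 170,878.64.
At nearest $1: Quinlan $254,674; Andrade $190,426; Okafor $125,992; Haddad $19,275; Sato $170,879. Sum = $761,246.
Difference $761,245 − $761,246 = −$1 applied to largest assessed value (Quinlan): Quinlan becomes $254,673.

Quinlan: $254,673; Andrade: $190,426; Okafor: $125,992; Haddad: $19,275; Sato: $170,879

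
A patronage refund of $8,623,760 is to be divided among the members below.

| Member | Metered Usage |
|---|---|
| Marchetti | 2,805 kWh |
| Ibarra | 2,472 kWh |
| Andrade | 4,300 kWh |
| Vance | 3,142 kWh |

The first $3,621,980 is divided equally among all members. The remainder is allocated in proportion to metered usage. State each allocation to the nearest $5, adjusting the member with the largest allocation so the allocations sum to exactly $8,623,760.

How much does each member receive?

Equal tier: $3,621,980 ÷ 4 = $905,495 apiece.
Remainder $5,001,780 by metered usage (total 12,719): Marchetti 1,103,073.58 → $1,103,075; Ibarra 972,120.46 → $972,120; Andrade 1,690,986.24 → $1,690,985; Vance 1,235,599.71 → $1,235,600.
Totals: Marchetti $905,495 + $1,103,075 = $2,008,570; Ibarra $905,495 + $972,120 = $1,877,615; Andrade $905,495 + $1,690,985 = $2,596,480; Vance $905,495 + $1,235,600 = $2,141,095.

Marchetti: $2,008,570 | Ibarra: $1,877,615 | Andrade: $2,596,480 | Vance: $2,141,095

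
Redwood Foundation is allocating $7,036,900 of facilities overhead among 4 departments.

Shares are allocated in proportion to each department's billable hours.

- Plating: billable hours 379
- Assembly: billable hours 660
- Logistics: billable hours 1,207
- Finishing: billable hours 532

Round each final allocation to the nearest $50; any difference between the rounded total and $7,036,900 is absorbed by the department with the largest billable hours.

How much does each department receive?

Combined billable hours = 2,778.
Proportional shares: Plating 379/2,778 × $7,036,900 = 960,037.83; Assembly 660/2,778 × $7,036,900 = 1,671,833.69; Logistics 1,207/2,778 × $7,036,900 = 3,057,429.19; Finishing 532/2,778 × $7,036,900 = 1,347,599.28.
At nearest $50: Plating $960,050; Assembly $1,671,850; Logistics $3,057,450; Finishing $1,347,600. Sum = $7,036,950.
Difference $7,036,900 − $7,036,950 = −$50 applied to largest billable hours (Logistics): Logistics becomes $3,057,400.

Plating: $960,050 | Assembly: $1,671,850 | Logistics: $3,057,400 | Finishing: $1,347,600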